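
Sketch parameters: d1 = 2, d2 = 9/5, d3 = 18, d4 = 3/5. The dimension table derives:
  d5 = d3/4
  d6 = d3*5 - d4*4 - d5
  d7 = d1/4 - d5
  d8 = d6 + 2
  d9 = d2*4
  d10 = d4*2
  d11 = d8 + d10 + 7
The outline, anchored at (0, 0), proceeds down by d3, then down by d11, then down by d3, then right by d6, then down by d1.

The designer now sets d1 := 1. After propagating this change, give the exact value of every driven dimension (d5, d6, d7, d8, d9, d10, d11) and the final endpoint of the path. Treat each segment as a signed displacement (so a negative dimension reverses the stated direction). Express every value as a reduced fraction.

Apply edit: d1 := 1
  d5 = d3/4 = 9/2
  d6 = d3*5 - d4*4 - d5 = 831/10
  d7 = d1/4 - d5 = -17/4
  d8 = d6 + 2 = 851/10
  d9 = d2*4 = 36/5
  d10 = d4*2 = 6/5
  d11 = d8 + d10 + 7 = 933/10
Walk from origin (0, 0):
  seg 1: down by d3 = 18 → (0, -18)
  seg 2: down by d11 = 933/10 → (0, -1113/10)
  seg 3: down by d3 = 18 → (0, -1293/10)
  seg 4: right by d6 = 831/10 → (831/10, -1293/10)
  seg 5: down by d1 = 1 → (831/10, -1303/10)

d5 = 9/2
d6 = 831/10
d7 = -17/4
d8 = 851/10
d9 = 36/5
d10 = 6/5
d11 = 933/10
endpoint = (831/10, -1303/10)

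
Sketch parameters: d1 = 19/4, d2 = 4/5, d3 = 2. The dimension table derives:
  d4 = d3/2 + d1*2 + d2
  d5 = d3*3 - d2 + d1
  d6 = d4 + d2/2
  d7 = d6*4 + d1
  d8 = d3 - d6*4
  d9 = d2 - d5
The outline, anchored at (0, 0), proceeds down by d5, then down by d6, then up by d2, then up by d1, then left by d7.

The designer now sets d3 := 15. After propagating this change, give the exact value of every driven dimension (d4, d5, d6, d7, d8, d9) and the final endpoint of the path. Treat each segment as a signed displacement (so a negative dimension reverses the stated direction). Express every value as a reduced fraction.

d4 = 89/5
d5 = 979/20
d6 = 91/5
d7 = 1551/20
d8 = -289/5
d9 = -963/20
endpoint = (-1551/20, -308/5)

Apply edit: d3 := 15
  d4 = d3/2 + d1*2 + d2 = 89/5
  d5 = d3*3 - d2 + d1 = 979/20
  d6 = d4 + d2/2 = 91/5
  d7 = d6*4 + d1 = 1551/20
  d8 = d3 - d6*4 = -289/5
  d9 = d2 - d5 = -963/20
Walk from origin (0, 0):
  seg 1: down by d5 = 979/20 → (0, -979/20)
  seg 2: down by d6 = 91/5 → (0, -1343/20)
  seg 3: up by d2 = 4/5 → (0, -1327/20)
  seg 4: up by d1 = 19/4 → (0, -308/5)
  seg 5: left by d7 = 1551/20 → (-1551/20, -308/5)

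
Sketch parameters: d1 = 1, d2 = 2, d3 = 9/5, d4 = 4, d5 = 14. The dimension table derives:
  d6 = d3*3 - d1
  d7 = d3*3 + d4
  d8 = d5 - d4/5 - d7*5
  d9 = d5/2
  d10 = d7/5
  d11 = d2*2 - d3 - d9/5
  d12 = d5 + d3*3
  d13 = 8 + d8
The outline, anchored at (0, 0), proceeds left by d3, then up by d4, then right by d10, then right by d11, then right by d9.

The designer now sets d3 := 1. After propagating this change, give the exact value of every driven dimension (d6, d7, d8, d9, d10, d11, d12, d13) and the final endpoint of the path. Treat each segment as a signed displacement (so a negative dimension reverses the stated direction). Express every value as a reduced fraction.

Apply edit: d3 := 1
  d6 = d3*3 - d1 = 2
  d7 = d3*3 + d4 = 7
  d8 = d5 - d4/5 - d7*5 = -109/5
  d9 = d5/2 = 7
  d10 = d7/5 = 7/5
  d11 = d2*2 - d3 - d9/5 = 8/5
  d12 = d5 + d3*3 = 17
  d13 = 8 + d8 = -69/5
Walk from origin (0, 0):
  seg 1: left by d3 = 1 → (-1, 0)
  seg 2: up by d4 = 4 → (-1, 4)
  seg 3: right by d10 = 7/5 → (2/5, 4)
  seg 4: right by d11 = 8/5 → (2, 4)
  seg 5: right by d9 = 7 → (9, 4)

d6 = 2
d7 = 7
d8 = -109/5
d9 = 7
d10 = 7/5
d11 = 8/5
d12 = 17
d13 = -69/5
endpoint = (9, 4)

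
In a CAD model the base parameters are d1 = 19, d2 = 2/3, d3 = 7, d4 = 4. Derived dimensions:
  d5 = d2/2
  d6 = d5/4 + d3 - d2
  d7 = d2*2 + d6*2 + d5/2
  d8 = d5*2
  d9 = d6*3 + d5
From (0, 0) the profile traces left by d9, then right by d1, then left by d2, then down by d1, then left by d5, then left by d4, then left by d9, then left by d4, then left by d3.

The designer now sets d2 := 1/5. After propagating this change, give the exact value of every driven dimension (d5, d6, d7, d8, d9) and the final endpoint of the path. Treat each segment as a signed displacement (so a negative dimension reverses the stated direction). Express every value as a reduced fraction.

d5 = 1/10
d6 = 273/40
d7 = 141/10
d8 = 1/5
d9 = 823/40
endpoint = (-749/20, -19)

Apply edit: d2 := 1/5
  d5 = d2/2 = 1/10
  d6 = d5/4 + d3 - d2 = 273/40
  d7 = d2*2 + d6*2 + d5/2 = 141/10
  d8 = d5*2 = 1/5
  d9 = d6*3 + d5 = 823/40
Walk from origin (0, 0):
  seg 1: left by d9 = 823/40 → (-823/40, 0)
  seg 2: right by d1 = 19 → (-63/40, 0)
  seg 3: left by d2 = 1/5 → (-71/40, 0)
  seg 4: down by d1 = 19 → (-71/40, -19)
  seg 5: left by d5 = 1/10 → (-15/8, -19)
  seg 6: left by d4 = 4 → (-47/8, -19)
  seg 7: left by d9 = 823/40 → (-529/20, -19)
  seg 8: left by d4 = 4 → (-609/20, -19)
  seg 9: left by d3 = 7 → (-749/20, -19)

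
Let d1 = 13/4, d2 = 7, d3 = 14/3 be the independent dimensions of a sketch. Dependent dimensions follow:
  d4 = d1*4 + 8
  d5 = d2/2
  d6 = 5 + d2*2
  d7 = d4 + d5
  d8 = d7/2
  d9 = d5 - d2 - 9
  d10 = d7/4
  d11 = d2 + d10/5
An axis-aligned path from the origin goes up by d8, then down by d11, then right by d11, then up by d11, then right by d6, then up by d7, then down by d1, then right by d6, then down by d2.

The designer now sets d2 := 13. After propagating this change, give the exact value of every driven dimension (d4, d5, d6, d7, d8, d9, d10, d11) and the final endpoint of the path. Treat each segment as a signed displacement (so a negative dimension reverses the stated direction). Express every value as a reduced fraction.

Apply edit: d2 := 13
  d4 = d1*4 + 8 = 21
  d5 = d2/2 = 13/2
  d6 = 5 + d2*2 = 31
  d7 = d4 + d5 = 55/2
  d8 = d7/2 = 55/4
  d9 = d5 - d2 - 9 = -31/2
  d10 = d7/4 = 55/8
  d11 = d2 + d10/5 = 115/8
Walk from origin (0, 0):
  seg 1: up by d8 = 55/4 → (0, 55/4)
  seg 2: down by d11 = 115/8 → (0, -5/8)
  seg 3: right by d11 = 115/8 → (115/8, -5/8)
  seg 4: up by d11 = 115/8 → (115/8, 55/4)
  seg 5: right by d6 = 31 → (363/8, 55/4)
  seg 6: up by d7 = 55/2 → (363/8, 165/4)
  seg 7: down by d1 = 13/4 → (363/8, 38)
  seg 8: right by d6 = 31 → (611/8, 38)
  seg 9: down by d2 = 13 → (611/8, 25)

d4 = 21
d5 = 13/2
d6 = 31
d7 = 55/2
d8 = 55/4
d9 = -31/2
d10 = 55/8
d11 = 115/8
endpoint = (611/8, 25)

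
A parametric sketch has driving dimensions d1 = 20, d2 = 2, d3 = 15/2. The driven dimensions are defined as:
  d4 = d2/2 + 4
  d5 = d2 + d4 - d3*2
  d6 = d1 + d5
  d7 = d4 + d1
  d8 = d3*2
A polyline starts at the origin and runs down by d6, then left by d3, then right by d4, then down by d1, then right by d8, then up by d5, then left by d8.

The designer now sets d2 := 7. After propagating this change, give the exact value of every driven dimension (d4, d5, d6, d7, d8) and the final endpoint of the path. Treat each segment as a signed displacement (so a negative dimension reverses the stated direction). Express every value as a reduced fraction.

Apply edit: d2 := 7
  d4 = d2/2 + 4 = 15/2
  d5 = d2 + d4 - d3*2 = -1/2
  d6 = d1 + d5 = 39/2
  d7 = d4 + d1 = 55/2
  d8 = d3*2 = 15
Walk from origin (0, 0):
  seg 1: down by d6 = 39/2 → (0, -39/2)
  seg 2: left by d3 = 15/2 → (-15/2, -39/2)
  seg 3: right by d4 = 15/2 → (0, -39/2)
  seg 4: down by d1 = 20 → (0, -79/2)
  seg 5: right by d8 = 15 → (15, -79/2)
  seg 6: up by d5 = -1/2 → (15, -40)
  seg 7: left by d8 = 15 → (0, -40)

d4 = 15/2
d5 = -1/2
d6 = 39/2
d7 = 55/2
d8 = 15
endpoint = (0, -40)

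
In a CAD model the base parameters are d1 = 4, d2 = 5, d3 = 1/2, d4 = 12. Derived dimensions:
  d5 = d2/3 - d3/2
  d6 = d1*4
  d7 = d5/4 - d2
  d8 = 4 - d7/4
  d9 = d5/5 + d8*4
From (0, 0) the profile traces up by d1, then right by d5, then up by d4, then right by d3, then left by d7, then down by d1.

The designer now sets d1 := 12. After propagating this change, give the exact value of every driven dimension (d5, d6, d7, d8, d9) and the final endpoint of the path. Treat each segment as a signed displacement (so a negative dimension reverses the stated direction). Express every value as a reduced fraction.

d5 = 17/12
d6 = 48
d7 = -223/48
d8 = 991/192
d9 = 5023/240
endpoint = (105/16, 12)

Apply edit: d1 := 12
  d5 = d2/3 - d3/2 = 17/12
  d6 = d1*4 = 48
  d7 = d5/4 - d2 = -223/48
  d8 = 4 - d7/4 = 991/192
  d9 = d5/5 + d8*4 = 5023/240
Walk from origin (0, 0):
  seg 1: up by d1 = 12 → (0, 12)
  seg 2: right by d5 = 17/12 → (17/12, 12)
  seg 3: up by d4 = 12 → (17/12, 24)
  seg 4: right by d3 = 1/2 → (23/12, 24)
  seg 5: left by d7 = -223/48 → (105/16, 24)
  seg 6: down by d1 = 12 → (105/16, 12)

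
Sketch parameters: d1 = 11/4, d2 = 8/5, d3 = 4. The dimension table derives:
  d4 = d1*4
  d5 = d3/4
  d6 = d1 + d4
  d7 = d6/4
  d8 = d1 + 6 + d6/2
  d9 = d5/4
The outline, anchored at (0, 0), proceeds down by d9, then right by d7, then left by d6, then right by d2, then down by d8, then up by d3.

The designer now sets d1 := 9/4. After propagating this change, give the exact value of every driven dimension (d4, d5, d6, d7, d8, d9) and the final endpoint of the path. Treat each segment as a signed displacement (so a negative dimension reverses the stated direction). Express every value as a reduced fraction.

Apply edit: d1 := 9/4
  d4 = d1*4 = 9
  d5 = d3/4 = 1
  d6 = d1 + d4 = 45/4
  d7 = d6/4 = 45/16
  d8 = d1 + 6 + d6/2 = 111/8
  d9 = d5/4 = 1/4
Walk from origin (0, 0):
  seg 1: down by d9 = 1/4 → (0, -1/4)
  seg 2: right by d7 = 45/16 → (45/16, -1/4)
  seg 3: left by d6 = 45/4 → (-135/16, -1/4)
  seg 4: right by d2 = 8/5 → (-547/80, -1/4)
  seg 5: down by d8 = 111/8 → (-547/80, -113/8)
  seg 6: up by d3 = 4 → (-547/80, -81/8)

d4 = 9
d5 = 1
d6 = 45/4
d7 = 45/16
d8 = 111/8
d9 = 1/4
endpoint = (-547/80, -81/8)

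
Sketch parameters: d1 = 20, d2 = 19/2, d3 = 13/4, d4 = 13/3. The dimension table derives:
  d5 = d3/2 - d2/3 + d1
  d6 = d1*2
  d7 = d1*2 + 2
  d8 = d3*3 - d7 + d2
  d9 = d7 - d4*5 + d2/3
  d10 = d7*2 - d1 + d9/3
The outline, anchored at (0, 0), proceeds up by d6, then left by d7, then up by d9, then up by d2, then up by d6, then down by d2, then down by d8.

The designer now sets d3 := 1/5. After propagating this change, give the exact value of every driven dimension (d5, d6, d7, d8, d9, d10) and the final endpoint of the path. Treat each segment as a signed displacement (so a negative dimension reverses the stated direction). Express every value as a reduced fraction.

Apply edit: d3 := 1/5
  d5 = d3/2 - d2/3 + d1 = 254/15
  d6 = d1*2 = 40
  d7 = d1*2 + 2 = 42
  d8 = d3*3 - d7 + d2 = -319/10
  d9 = d7 - d4*5 + d2/3 = 47/2
  d10 = d7*2 - d1 + d9/3 = 431/6
Walk from origin (0, 0):
  seg 1: up by d6 = 40 → (0, 40)
  seg 2: left by d7 = 42 → (-42, 40)
  seg 3: up by d9 = 47/2 → (-42, 127/2)
  seg 4: up by d2 = 19/2 → (-42, 73)
  seg 5: up by d6 = 40 → (-42, 113)
  seg 6: down by d2 = 19/2 → (-42, 207/2)
  seg 7: down by d8 = -319/10 → (-42, 677/5)

d5 = 254/15
d6 = 40
d7 = 42
d8 = -319/10
d9 = 47/2
d10 = 431/6
endpoint = (-42, 677/5)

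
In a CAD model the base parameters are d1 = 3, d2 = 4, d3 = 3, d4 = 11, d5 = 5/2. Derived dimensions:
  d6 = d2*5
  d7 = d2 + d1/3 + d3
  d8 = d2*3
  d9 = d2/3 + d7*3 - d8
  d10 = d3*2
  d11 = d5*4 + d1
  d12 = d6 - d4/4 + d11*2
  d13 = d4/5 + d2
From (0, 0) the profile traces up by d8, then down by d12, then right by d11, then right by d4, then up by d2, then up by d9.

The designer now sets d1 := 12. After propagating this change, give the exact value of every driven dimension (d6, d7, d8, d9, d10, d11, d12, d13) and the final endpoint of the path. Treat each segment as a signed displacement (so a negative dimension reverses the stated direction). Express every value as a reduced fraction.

Apply edit: d1 := 12
  d6 = d2*5 = 20
  d7 = d2 + d1/3 + d3 = 11
  d8 = d2*3 = 12
  d9 = d2/3 + d7*3 - d8 = 67/3
  d10 = d3*2 = 6
  d11 = d5*4 + d1 = 22
  d12 = d6 - d4/4 + d11*2 = 245/4
  d13 = d4/5 + d2 = 31/5
Walk from origin (0, 0):
  seg 1: up by d8 = 12 → (0, 12)
  seg 2: down by d12 = 245/4 → (0, -197/4)
  seg 3: right by d11 = 22 → (22, -197/4)
  seg 4: right by d4 = 11 → (33, -197/4)
  seg 5: up by d2 = 4 → (33, -181/4)
  seg 6: up by d9 = 67/3 → (33, -275/12)

d6 = 20
d7 = 11
d8 = 12
d9 = 67/3
d10 = 6
d11 = 22
d12 = 245/4
d13 = 31/5
endpoint = (33, -275/12)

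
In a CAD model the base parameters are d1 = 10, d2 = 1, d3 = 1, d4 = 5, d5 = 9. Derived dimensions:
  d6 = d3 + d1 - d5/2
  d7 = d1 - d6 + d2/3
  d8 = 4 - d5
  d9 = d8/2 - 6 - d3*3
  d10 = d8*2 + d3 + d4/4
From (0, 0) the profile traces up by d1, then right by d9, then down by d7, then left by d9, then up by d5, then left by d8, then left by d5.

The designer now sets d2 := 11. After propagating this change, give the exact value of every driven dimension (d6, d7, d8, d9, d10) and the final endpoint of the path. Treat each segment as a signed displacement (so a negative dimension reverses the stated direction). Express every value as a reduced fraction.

Apply edit: d2 := 11
  d6 = d3 + d1 - d5/2 = 13/2
  d7 = d1 - d6 + d2/3 = 43/6
  d8 = 4 - d5 = -5
  d9 = d8/2 - 6 - d3*3 = -23/2
  d10 = d8*2 + d3 + d4/4 = -31/4
Walk from origin (0, 0):
  seg 1: up by d1 = 10 → (0, 10)
  seg 2: right by d9 = -23/2 → (-23/2, 10)
  seg 3: down by d7 = 43/6 → (-23/2, 17/6)
  seg 4: left by d9 = -23/2 → (0, 17/6)
  seg 5: up by d5 = 9 → (0, 71/6)
  seg 6: left by d8 = -5 → (5, 71/6)
  seg 7: left by d5 = 9 → (-4, 71/6)

d6 = 13/2
d7 = 43/6
d8 = -5
d9 = -23/2
d10 = -31/4
endpoint = (-4, 71/6)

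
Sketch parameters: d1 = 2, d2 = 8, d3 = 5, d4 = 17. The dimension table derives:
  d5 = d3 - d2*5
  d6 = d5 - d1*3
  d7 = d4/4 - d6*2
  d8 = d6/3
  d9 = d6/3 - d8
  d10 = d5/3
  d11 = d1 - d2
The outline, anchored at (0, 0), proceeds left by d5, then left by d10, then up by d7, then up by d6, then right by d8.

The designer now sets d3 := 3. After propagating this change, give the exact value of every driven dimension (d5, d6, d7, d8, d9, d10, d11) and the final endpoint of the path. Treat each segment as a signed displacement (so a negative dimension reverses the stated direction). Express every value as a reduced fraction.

d5 = -37
d6 = -43
d7 = 361/4
d8 = -43/3
d9 = 0
d10 = -37/3
d11 = -6
endpoint = (35, 189/4)

Apply edit: d3 := 3
  d5 = d3 - d2*5 = -37
  d6 = d5 - d1*3 = -43
  d7 = d4/4 - d6*2 = 361/4
  d8 = d6/3 = -43/3
  d9 = d6/3 - d8 = 0
  d10 = d5/3 = -37/3
  d11 = d1 - d2 = -6
Walk from origin (0, 0):
  seg 1: left by d5 = -37 → (37, 0)
  seg 2: left by d10 = -37/3 → (148/3, 0)
  seg 3: up by d7 = 361/4 → (148/3, 361/4)
  seg 4: up by d6 = -43 → (148/3, 189/4)
  seg 5: right by d8 = -43/3 → (35, 189/4)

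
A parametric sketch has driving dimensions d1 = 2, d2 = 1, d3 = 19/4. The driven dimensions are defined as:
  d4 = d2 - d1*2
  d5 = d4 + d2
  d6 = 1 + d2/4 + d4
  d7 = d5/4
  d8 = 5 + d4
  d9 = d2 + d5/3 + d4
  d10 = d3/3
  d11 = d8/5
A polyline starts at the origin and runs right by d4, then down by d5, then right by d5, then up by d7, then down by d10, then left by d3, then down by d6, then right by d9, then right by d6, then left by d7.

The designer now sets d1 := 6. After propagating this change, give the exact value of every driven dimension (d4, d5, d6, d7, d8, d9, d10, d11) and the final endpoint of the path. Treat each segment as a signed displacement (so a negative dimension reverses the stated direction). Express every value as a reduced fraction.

Apply edit: d1 := 6
  d4 = d2 - d1*2 = -11
  d5 = d4 + d2 = -10
  d6 = 1 + d2/4 + d4 = -39/4
  d7 = d5/4 = -5/2
  d8 = 5 + d4 = -6
  d9 = d2 + d5/3 + d4 = -40/3
  d10 = d3/3 = 19/12
  d11 = d8/5 = -6/5
Walk from origin (0, 0):
  seg 1: right by d4 = -11 → (-11, 0)
  seg 2: down by d5 = -10 → (-11, 10)
  seg 3: right by d5 = -10 → (-21, 10)
  seg 4: up by d7 = -5/2 → (-21, 15/2)
  seg 5: down by d10 = 19/12 → (-21, 71/12)
  seg 6: left by d3 = 19/4 → (-103/4, 71/12)
  seg 7: down by d6 = -39/4 → (-103/4, 47/3)
  seg 8: right by d9 = -40/3 → (-469/12, 47/3)
  seg 9: right by d6 = -39/4 → (-293/6, 47/3)
  seg 10: left by d7 = -5/2 → (-139/3, 47/3)

d4 = -11
d5 = -10
d6 = -39/4
d7 = -5/2
d8 = -6
d9 = -40/3
d10 = 19/12
d11 = -6/5
endpoint = (-139/3, 47/3)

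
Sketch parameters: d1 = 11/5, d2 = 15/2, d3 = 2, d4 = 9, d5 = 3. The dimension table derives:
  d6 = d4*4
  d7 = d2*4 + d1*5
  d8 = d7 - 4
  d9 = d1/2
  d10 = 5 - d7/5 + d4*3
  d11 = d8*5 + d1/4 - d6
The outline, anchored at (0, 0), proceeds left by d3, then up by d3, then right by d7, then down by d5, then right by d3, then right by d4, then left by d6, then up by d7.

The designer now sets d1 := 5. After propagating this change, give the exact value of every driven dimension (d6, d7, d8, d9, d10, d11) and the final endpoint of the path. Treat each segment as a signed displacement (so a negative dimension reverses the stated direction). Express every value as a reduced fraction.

Apply edit: d1 := 5
  d6 = d4*4 = 36
  d7 = d2*4 + d1*5 = 55
  d8 = d7 - 4 = 51
  d9 = d1/2 = 5/2
  d10 = 5 - d7/5 + d4*3 = 21
  d11 = d8*5 + d1/4 - d6 = 881/4
Walk from origin (0, 0):
  seg 1: left by d3 = 2 → (-2, 0)
  seg 2: up by d3 = 2 → (-2, 2)
  seg 3: right by d7 = 55 → (53, 2)
  seg 4: down by d5 = 3 → (53, -1)
  seg 5: right by d3 = 2 → (55, -1)
  seg 6: right by d4 = 9 → (64, -1)
  seg 7: left by d6 = 36 → (28, -1)
  seg 8: up by d7 = 55 → (28, 54)

d6 = 36
d7 = 55
d8 = 51
d9 = 5/2
d10 = 21
d11 = 881/4
endpoint = (28, 54)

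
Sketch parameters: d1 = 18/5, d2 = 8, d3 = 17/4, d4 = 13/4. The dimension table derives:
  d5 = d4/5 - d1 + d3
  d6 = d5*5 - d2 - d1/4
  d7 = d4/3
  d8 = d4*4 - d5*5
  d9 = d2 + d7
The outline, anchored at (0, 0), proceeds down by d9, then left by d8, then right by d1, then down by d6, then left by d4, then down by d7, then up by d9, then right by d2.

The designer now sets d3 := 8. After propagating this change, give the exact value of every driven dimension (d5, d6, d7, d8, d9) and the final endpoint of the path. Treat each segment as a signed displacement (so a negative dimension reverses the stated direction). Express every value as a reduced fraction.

d5 = 101/20
d6 = 327/20
d7 = 13/12
d8 = -49/4
d9 = 109/12
endpoint = (103/5, -523/30)

Apply edit: d3 := 8
  d5 = d4/5 - d1 + d3 = 101/20
  d6 = d5*5 - d2 - d1/4 = 327/20
  d7 = d4/3 = 13/12
  d8 = d4*4 - d5*5 = -49/4
  d9 = d2 + d7 = 109/12
Walk from origin (0, 0):
  seg 1: down by d9 = 109/12 → (0, -109/12)
  seg 2: left by d8 = -49/4 → (49/4, -109/12)
  seg 3: right by d1 = 18/5 → (317/20, -109/12)
  seg 4: down by d6 = 327/20 → (317/20, -763/30)
  seg 5: left by d4 = 13/4 → (63/5, -763/30)
  seg 6: down by d7 = 13/12 → (63/5, -1591/60)
  seg 7: up by d9 = 109/12 → (63/5, -523/30)
  seg 8: right by d2 = 8 → (103/5, -523/30)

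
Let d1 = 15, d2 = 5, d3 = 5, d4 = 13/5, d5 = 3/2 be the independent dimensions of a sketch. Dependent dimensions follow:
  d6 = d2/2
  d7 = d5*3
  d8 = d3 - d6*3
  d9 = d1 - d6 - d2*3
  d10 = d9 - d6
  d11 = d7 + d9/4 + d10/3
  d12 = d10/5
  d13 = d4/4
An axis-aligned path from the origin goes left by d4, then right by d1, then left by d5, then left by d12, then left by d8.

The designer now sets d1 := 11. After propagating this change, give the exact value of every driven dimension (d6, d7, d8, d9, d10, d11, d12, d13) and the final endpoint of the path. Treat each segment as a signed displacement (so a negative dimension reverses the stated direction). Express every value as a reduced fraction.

d6 = 5/2
d7 = 9/2
d8 = -5/2
d9 = -13/2
d10 = -9
d11 = -1/8
d12 = -9/5
d13 = 13/20
endpoint = (56/5, 0)

Apply edit: d1 := 11
  d6 = d2/2 = 5/2
  d7 = d5*3 = 9/2
  d8 = d3 - d6*3 = -5/2
  d9 = d1 - d6 - d2*3 = -13/2
  d10 = d9 - d6 = -9
  d11 = d7 + d9/4 + d10/3 = -1/8
  d12 = d10/5 = -9/5
  d13 = d4/4 = 13/20
Walk from origin (0, 0):
  seg 1: left by d4 = 13/5 → (-13/5, 0)
  seg 2: right by d1 = 11 → (42/5, 0)
  seg 3: left by d5 = 3/2 → (69/10, 0)
  seg 4: left by d12 = -9/5 → (87/10, 0)
  seg 5: left by d8 = -5/2 → (56/5, 0)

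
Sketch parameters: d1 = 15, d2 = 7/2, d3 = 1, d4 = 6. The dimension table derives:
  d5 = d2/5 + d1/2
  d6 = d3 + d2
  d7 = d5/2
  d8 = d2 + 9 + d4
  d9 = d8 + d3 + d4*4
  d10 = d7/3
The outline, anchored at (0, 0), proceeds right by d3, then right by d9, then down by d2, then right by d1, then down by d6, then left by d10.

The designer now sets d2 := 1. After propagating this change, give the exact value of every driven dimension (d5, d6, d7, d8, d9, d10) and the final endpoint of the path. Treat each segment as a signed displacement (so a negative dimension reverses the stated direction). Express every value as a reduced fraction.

d5 = 77/10
d6 = 2
d7 = 77/20
d8 = 16
d9 = 41
d10 = 77/60
endpoint = (3343/60, -3)

Apply edit: d2 := 1
  d5 = d2/5 + d1/2 = 77/10
  d6 = d3 + d2 = 2
  d7 = d5/2 = 77/20
  d8 = d2 + 9 + d4 = 16
  d9 = d8 + d3 + d4*4 = 41
  d10 = d7/3 = 77/60
Walk from origin (0, 0):
  seg 1: right by d3 = 1 → (1, 0)
  seg 2: right by d9 = 41 → (42, 0)
  seg 3: down by d2 = 1 → (42, -1)
  seg 4: right by d1 = 15 → (57, -1)
  seg 5: down by d6 = 2 → (57, -3)
  seg 6: left by d10 = 77/60 → (3343/60, -3)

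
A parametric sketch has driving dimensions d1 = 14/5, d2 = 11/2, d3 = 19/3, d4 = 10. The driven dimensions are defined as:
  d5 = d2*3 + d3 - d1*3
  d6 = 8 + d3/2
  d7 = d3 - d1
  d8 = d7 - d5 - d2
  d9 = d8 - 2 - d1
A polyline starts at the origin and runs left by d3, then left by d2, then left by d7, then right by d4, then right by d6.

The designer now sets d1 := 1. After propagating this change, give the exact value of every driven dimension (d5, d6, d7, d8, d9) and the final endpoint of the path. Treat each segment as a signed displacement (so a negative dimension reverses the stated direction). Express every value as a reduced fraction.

d5 = 119/6
d6 = 67/6
d7 = 16/3
d8 = -20
d9 = -23
endpoint = (4, 0)

Apply edit: d1 := 1
  d5 = d2*3 + d3 - d1*3 = 119/6
  d6 = 8 + d3/2 = 67/6
  d7 = d3 - d1 = 16/3
  d8 = d7 - d5 - d2 = -20
  d9 = d8 - 2 - d1 = -23
Walk from origin (0, 0):
  seg 1: left by d3 = 19/3 → (-19/3, 0)
  seg 2: left by d2 = 11/2 → (-71/6, 0)
  seg 3: left by d7 = 16/3 → (-103/6, 0)
  seg 4: right by d4 = 10 → (-43/6, 0)
  seg 5: right by d6 = 67/6 → (4, 0)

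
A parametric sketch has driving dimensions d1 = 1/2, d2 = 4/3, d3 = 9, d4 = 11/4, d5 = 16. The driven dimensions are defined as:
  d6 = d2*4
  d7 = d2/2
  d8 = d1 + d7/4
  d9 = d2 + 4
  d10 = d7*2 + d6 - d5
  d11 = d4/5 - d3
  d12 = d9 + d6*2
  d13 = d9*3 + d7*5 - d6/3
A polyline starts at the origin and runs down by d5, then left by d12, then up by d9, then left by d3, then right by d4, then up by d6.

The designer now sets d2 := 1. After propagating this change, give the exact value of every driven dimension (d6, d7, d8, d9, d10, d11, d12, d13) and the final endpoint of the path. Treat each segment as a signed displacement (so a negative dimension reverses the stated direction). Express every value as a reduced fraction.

d6 = 4
d7 = 1/2
d8 = 5/8
d9 = 5
d10 = -11
d11 = -169/20
d12 = 13
d13 = 97/6
endpoint = (-77/4, -7)

Apply edit: d2 := 1
  d6 = d2*4 = 4
  d7 = d2/2 = 1/2
  d8 = d1 + d7/4 = 5/8
  d9 = d2 + 4 = 5
  d10 = d7*2 + d6 - d5 = -11
  d11 = d4/5 - d3 = -169/20
  d12 = d9 + d6*2 = 13
  d13 = d9*3 + d7*5 - d6/3 = 97/6
Walk from origin (0, 0):
  seg 1: down by d5 = 16 → (0, -16)
  seg 2: left by d12 = 13 → (-13, -16)
  seg 3: up by d9 = 5 → (-13, -11)
  seg 4: left by d3 = 9 → (-22, -11)
  seg 5: right by d4 = 11/4 → (-77/4, -11)
  seg 6: up by d6 = 4 → (-77/4, -7)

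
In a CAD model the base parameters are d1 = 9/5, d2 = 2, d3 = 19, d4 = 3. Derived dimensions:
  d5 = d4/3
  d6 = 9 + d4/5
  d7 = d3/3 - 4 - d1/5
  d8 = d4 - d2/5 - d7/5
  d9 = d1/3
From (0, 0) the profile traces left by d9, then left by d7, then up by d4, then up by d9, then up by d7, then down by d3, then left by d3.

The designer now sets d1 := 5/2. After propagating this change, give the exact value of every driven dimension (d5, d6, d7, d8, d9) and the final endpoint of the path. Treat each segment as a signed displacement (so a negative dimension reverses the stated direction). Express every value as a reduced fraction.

Apply edit: d1 := 5/2
  d5 = d4/3 = 1
  d6 = 9 + d4/5 = 48/5
  d7 = d3/3 - 4 - d1/5 = 11/6
  d8 = d4 - d2/5 - d7/5 = 67/30
  d9 = d1/3 = 5/6
Walk from origin (0, 0):
  seg 1: left by d9 = 5/6 → (-5/6, 0)
  seg 2: left by d7 = 11/6 → (-8/3, 0)
  seg 3: up by d4 = 3 → (-8/3, 3)
  seg 4: up by d9 = 5/6 → (-8/3, 23/6)
  seg 5: up by d7 = 11/6 → (-8/3, 17/3)
  seg 6: down by d3 = 19 → (-8/3, -40/3)
  seg 7: left by d3 = 19 → (-65/3, -40/3)

d5 = 1
d6 = 48/5
d7 = 11/6
d8 = 67/30
d9 = 5/6
endpoint = (-65/3, -40/3)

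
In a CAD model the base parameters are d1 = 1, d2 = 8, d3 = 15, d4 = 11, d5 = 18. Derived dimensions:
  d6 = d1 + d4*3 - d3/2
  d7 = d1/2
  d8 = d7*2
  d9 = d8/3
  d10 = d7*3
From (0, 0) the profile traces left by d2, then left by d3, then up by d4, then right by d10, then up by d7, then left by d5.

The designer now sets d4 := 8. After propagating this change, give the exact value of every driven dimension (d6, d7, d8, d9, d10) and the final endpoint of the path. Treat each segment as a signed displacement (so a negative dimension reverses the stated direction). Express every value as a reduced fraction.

Apply edit: d4 := 8
  d6 = d1 + d4*3 - d3/2 = 35/2
  d7 = d1/2 = 1/2
  d8 = d7*2 = 1
  d9 = d8/3 = 1/3
  d10 = d7*3 = 3/2
Walk from origin (0, 0):
  seg 1: left by d2 = 8 → (-8, 0)
  seg 2: left by d3 = 15 → (-23, 0)
  seg 3: up by d4 = 8 → (-23, 8)
  seg 4: right by d10 = 3/2 → (-43/2, 8)
  seg 5: up by d7 = 1/2 → (-43/2, 17/2)
  seg 6: left by d5 = 18 → (-79/2, 17/2)

d6 = 35/2
d7 = 1/2
d8 = 1
d9 = 1/3
d10 = 3/2
endpoint = (-79/2, 17/2)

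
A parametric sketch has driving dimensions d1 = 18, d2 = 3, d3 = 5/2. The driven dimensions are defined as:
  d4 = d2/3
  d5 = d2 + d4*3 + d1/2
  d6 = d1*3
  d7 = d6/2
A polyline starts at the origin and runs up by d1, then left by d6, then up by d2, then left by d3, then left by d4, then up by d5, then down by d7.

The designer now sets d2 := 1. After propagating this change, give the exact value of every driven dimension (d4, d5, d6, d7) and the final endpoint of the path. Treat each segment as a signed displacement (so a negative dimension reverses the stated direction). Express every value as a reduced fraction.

d4 = 1/3
d5 = 11
d6 = 54
d7 = 27
endpoint = (-341/6, 3)

Apply edit: d2 := 1
  d4 = d2/3 = 1/3
  d5 = d2 + d4*3 + d1/2 = 11
  d6 = d1*3 = 54
  d7 = d6/2 = 27
Walk from origin (0, 0):
  seg 1: up by d1 = 18 → (0, 18)
  seg 2: left by d6 = 54 → (-54, 18)
  seg 3: up by d2 = 1 → (-54, 19)
  seg 4: left by d3 = 5/2 → (-113/2, 19)
  seg 5: left by d4 = 1/3 → (-341/6, 19)
  seg 6: up by d5 = 11 → (-341/6, 30)
  seg 7: down by d7 = 27 → (-341/6, 3)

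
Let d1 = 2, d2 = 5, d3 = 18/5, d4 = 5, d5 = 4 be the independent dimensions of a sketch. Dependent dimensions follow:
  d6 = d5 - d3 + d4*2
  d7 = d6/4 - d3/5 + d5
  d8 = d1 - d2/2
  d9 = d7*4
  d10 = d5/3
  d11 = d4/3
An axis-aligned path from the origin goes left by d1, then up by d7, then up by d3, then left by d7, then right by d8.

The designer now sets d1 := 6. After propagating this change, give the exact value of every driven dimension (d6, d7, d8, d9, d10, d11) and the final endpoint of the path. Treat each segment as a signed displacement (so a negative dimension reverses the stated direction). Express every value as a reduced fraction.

Apply edit: d1 := 6
  d6 = d5 - d3 + d4*2 = 52/5
  d7 = d6/4 - d3/5 + d5 = 147/25
  d8 = d1 - d2/2 = 7/2
  d9 = d7*4 = 588/25
  d10 = d5/3 = 4/3
  d11 = d4/3 = 5/3
Walk from origin (0, 0):
  seg 1: left by d1 = 6 → (-6, 0)
  seg 2: up by d7 = 147/25 → (-6, 147/25)
  seg 3: up by d3 = 18/5 → (-6, 237/25)
  seg 4: left by d7 = 147/25 → (-297/25, 237/25)
  seg 5: right by d8 = 7/2 → (-419/50, 237/25)

d6 = 52/5
d7 = 147/25
d8 = 7/2
d9 = 588/25
d10 = 4/3
d11 = 5/3
endpoint = (-419/50, 237/25)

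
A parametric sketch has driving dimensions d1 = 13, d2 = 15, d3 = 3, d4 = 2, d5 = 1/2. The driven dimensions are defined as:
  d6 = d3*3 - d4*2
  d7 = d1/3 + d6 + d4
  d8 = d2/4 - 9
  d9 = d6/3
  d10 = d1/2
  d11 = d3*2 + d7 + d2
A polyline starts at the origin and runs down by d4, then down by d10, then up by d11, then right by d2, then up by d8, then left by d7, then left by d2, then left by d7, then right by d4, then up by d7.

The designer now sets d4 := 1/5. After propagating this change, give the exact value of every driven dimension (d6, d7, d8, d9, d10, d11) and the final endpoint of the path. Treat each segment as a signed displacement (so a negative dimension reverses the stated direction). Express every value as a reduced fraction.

Apply edit: d4 := 1/5
  d6 = d3*3 - d4*2 = 43/5
  d7 = d1/3 + d6 + d4 = 197/15
  d8 = d2/4 - 9 = -21/4
  d9 = d6/3 = 43/15
  d10 = d1/2 = 13/2
  d11 = d3*2 + d7 + d2 = 512/15
Walk from origin (0, 0):
  seg 1: down by d4 = 1/5 → (0, -1/5)
  seg 2: down by d10 = 13/2 → (0, -67/10)
  seg 3: up by d11 = 512/15 → (0, 823/30)
  seg 4: right by d2 = 15 → (15, 823/30)
  seg 5: up by d8 = -21/4 → (15, 1331/60)
  seg 6: left by d7 = 197/15 → (28/15, 1331/60)
  seg 7: left by d2 = 15 → (-197/15, 1331/60)
  seg 8: left by d7 = 197/15 → (-394/15, 1331/60)
  seg 9: right by d4 = 1/5 → (-391/15, 1331/60)
  seg 10: up by d7 = 197/15 → (-391/15, 2119/60)

d6 = 43/5
d7 = 197/15
d8 = -21/4
d9 = 43/15
d10 = 13/2
d11 = 512/15
endpoint = (-391/15, 2119/60)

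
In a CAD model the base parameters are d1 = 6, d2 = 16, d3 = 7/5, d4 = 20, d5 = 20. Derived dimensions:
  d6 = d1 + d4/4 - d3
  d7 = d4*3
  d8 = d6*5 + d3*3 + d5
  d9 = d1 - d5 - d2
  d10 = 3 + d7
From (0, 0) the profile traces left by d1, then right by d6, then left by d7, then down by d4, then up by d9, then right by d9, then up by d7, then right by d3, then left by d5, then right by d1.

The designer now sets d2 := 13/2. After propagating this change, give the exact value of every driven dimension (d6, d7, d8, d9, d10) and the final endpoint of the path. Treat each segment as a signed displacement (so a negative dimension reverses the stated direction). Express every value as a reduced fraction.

d6 = 48/5
d7 = 60
d8 = 361/5
d9 = -41/2
d10 = 63
endpoint = (-179/2, 39/2)

Apply edit: d2 := 13/2
  d6 = d1 + d4/4 - d3 = 48/5
  d7 = d4*3 = 60
  d8 = d6*5 + d3*3 + d5 = 361/5
  d9 = d1 - d5 - d2 = -41/2
  d10 = 3 + d7 = 63
Walk from origin (0, 0):
  seg 1: left by d1 = 6 → (-6, 0)
  seg 2: right by d6 = 48/5 → (18/5, 0)
  seg 3: left by d7 = 60 → (-282/5, 0)
  seg 4: down by d4 = 20 → (-282/5, -20)
  seg 5: up by d9 = -41/2 → (-282/5, -81/2)
  seg 6: right by d9 = -41/2 → (-769/10, -81/2)
  seg 7: up by d7 = 60 → (-769/10, 39/2)
  seg 8: right by d3 = 7/5 → (-151/2, 39/2)
  seg 9: left by d5 = 20 → (-191/2, 39/2)
  seg 10: right by d1 = 6 → (-179/2, 39/2)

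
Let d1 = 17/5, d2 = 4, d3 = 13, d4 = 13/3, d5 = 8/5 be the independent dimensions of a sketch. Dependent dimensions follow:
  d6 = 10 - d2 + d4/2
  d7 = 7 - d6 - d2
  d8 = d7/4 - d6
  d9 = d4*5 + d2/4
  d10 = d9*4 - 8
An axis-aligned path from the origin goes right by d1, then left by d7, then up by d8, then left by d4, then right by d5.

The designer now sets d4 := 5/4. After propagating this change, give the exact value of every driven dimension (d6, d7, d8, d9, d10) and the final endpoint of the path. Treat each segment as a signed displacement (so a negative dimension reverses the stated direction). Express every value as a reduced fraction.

d6 = 53/8
d7 = -29/8
d8 = -241/32
d9 = 29/4
d10 = 21
endpoint = (59/8, -241/32)

Apply edit: d4 := 5/4
  d6 = 10 - d2 + d4/2 = 53/8
  d7 = 7 - d6 - d2 = -29/8
  d8 = d7/4 - d6 = -241/32
  d9 = d4*5 + d2/4 = 29/4
  d10 = d9*4 - 8 = 21
Walk from origin (0, 0):
  seg 1: right by d1 = 17/5 → (17/5, 0)
  seg 2: left by d7 = -29/8 → (281/40, 0)
  seg 3: up by d8 = -241/32 → (281/40, -241/32)
  seg 4: left by d4 = 5/4 → (231/40, -241/32)
  seg 5: right by d5 = 8/5 → (59/8, -241/32)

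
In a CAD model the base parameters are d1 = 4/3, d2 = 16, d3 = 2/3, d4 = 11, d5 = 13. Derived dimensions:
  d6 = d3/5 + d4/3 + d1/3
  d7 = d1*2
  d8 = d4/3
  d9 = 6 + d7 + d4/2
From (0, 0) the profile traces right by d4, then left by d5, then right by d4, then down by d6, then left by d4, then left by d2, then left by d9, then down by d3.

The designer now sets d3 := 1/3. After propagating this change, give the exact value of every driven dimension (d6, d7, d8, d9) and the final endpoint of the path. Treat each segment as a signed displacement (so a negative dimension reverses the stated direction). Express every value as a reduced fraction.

Apply edit: d3 := 1/3
  d6 = d3/5 + d4/3 + d1/3 = 188/45
  d7 = d1*2 = 8/3
  d8 = d4/3 = 11/3
  d9 = 6 + d7 + d4/2 = 85/6
Walk from origin (0, 0):
  seg 1: right by d4 = 11 → (11, 0)
  seg 2: left by d5 = 13 → (-2, 0)
  seg 3: right by d4 = 11 → (9, 0)
  seg 4: down by d6 = 188/45 → (9, -188/45)
  seg 5: left by d4 = 11 → (-2, -188/45)
  seg 6: left by d2 = 16 → (-18, -188/45)
  seg 7: left by d9 = 85/6 → (-193/6, -188/45)
  seg 8: down by d3 = 1/3 → (-193/6, -203/45)

d6 = 188/45
d7 = 8/3
d8 = 11/3
d9 = 85/6
endpoint = (-193/6, -203/45)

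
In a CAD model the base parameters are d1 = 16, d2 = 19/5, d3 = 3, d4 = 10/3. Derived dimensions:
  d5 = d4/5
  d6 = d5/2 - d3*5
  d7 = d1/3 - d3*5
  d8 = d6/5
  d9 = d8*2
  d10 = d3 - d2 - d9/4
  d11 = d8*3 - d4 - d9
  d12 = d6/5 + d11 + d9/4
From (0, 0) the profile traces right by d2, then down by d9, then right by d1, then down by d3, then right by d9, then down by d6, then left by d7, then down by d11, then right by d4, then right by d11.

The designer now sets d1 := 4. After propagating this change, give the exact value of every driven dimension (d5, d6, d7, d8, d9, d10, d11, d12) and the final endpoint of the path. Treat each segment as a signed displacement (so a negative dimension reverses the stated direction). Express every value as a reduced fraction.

Apply edit: d1 := 4
  d5 = d4/5 = 2/3
  d6 = d5/2 - d3*5 = -44/3
  d7 = d1/3 - d3*5 = -41/3
  d8 = d6/5 = -44/15
  d9 = d8*2 = -88/15
  d10 = d3 - d2 - d9/4 = 2/3
  d11 = d8*3 - d4 - d9 = -94/15
  d12 = d6/5 + d11 + d9/4 = -32/3
Walk from origin (0, 0):
  seg 1: right by d2 = 19/5 → (19/5, 0)
  seg 2: down by d9 = -88/15 → (19/5, 88/15)
  seg 3: right by d1 = 4 → (39/5, 88/15)
  seg 4: down by d3 = 3 → (39/5, 43/15)
  seg 5: right by d9 = -88/15 → (29/15, 43/15)
  seg 6: down by d6 = -44/3 → (29/15, 263/15)
  seg 7: left by d7 = -41/3 → (78/5, 263/15)
  seg 8: down by d11 = -94/15 → (78/5, 119/5)
  seg 9: right by d4 = 10/3 → (284/15, 119/5)
  seg 10: right by d11 = -94/15 → (38/3, 119/5)

d5 = 2/3
d6 = -44/3
d7 = -41/3
d8 = -44/15
d9 = -88/15
d10 = 2/3
d11 = -94/15
d12 = -32/3
endpoint = (38/3, 119/5)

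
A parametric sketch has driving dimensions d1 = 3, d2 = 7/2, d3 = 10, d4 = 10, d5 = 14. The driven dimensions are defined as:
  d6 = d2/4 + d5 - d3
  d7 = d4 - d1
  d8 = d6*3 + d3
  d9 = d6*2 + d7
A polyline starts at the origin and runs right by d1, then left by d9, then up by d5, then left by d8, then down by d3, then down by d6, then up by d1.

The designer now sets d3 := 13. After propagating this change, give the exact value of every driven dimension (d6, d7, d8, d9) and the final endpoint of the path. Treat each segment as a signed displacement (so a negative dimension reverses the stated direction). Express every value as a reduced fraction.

d6 = 15/8
d7 = 7
d8 = 149/8
d9 = 43/4
endpoint = (-211/8, 17/8)

Apply edit: d3 := 13
  d6 = d2/4 + d5 - d3 = 15/8
  d7 = d4 - d1 = 7
  d8 = d6*3 + d3 = 149/8
  d9 = d6*2 + d7 = 43/4
Walk from origin (0, 0):
  seg 1: right by d1 = 3 → (3, 0)
  seg 2: left by d9 = 43/4 → (-31/4, 0)
  seg 3: up by d5 = 14 → (-31/4, 14)
  seg 4: left by d8 = 149/8 → (-211/8, 14)
  seg 5: down by d3 = 13 → (-211/8, 1)
  seg 6: down by d6 = 15/8 → (-211/8, -7/8)
  seg 7: up by d1 = 3 → (-211/8, 17/8)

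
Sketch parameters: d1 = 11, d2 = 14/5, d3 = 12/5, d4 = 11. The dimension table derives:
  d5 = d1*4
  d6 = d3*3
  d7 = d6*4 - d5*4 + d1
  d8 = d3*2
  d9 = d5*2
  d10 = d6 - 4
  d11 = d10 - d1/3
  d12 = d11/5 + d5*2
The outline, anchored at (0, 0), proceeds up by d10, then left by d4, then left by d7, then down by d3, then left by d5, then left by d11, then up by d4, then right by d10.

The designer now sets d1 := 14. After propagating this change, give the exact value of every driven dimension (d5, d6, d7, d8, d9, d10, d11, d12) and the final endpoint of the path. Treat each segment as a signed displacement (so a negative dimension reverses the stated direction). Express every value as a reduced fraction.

Apply edit: d1 := 14
  d5 = d1*4 = 56
  d6 = d3*3 = 36/5
  d7 = d6*4 - d5*4 + d1 = -906/5
  d8 = d3*2 = 24/5
  d9 = d5*2 = 112
  d10 = d6 - 4 = 16/5
  d11 = d10 - d1/3 = -22/15
  d12 = d11/5 + d5*2 = 8378/75
Walk from origin (0, 0):
  seg 1: up by d10 = 16/5 → (0, 16/5)
  seg 2: left by d4 = 11 → (-11, 16/5)
  seg 3: left by d7 = -906/5 → (851/5, 16/5)
  seg 4: down by d3 = 12/5 → (851/5, 4/5)
  seg 5: left by d5 = 56 → (571/5, 4/5)
  seg 6: left by d11 = -22/15 → (347/3, 4/5)
  seg 7: up by d4 = 11 → (347/3, 59/5)
  seg 8: right by d10 = 16/5 → (1783/15, 59/5)

d5 = 56
d6 = 36/5
d7 = -906/5
d8 = 24/5
d9 = 112
d10 = 16/5
d11 = -22/15
d12 = 8378/75
endpoint = (1783/15, 59/5)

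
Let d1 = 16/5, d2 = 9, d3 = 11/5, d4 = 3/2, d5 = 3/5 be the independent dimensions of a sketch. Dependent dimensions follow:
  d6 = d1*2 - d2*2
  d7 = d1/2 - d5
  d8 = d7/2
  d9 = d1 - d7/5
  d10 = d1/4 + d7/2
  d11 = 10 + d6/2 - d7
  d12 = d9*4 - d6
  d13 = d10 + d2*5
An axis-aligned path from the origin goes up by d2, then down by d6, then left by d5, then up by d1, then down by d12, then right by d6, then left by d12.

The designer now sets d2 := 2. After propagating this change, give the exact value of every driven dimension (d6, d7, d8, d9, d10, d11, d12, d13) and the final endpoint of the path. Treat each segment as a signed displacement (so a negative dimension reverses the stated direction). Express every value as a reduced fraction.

Apply edit: d2 := 2
  d6 = d1*2 - d2*2 = 12/5
  d7 = d1/2 - d5 = 1
  d8 = d7/2 = 1/2
  d9 = d1 - d7/5 = 3
  d10 = d1/4 + d7/2 = 13/10
  d11 = 10 + d6/2 - d7 = 51/5
  d12 = d9*4 - d6 = 48/5
  d13 = d10 + d2*5 = 113/10
Walk from origin (0, 0):
  seg 1: up by d2 = 2 → (0, 2)
  seg 2: down by d6 = 12/5 → (0, -2/5)
  seg 3: left by d5 = 3/5 → (-3/5, -2/5)
  seg 4: up by d1 = 16/5 → (-3/5, 14/5)
  seg 5: down by d12 = 48/5 → (-3/5, -34/5)
  seg 6: right by d6 = 12/5 → (9/5, -34/5)
  seg 7: left by d12 = 48/5 → (-39/5, -34/5)

d6 = 12/5
d7 = 1
d8 = 1/2
d9 = 3
d10 = 13/10
d11 = 51/5
d12 = 48/5
d13 = 113/10
endpoint = (-39/5, -34/5)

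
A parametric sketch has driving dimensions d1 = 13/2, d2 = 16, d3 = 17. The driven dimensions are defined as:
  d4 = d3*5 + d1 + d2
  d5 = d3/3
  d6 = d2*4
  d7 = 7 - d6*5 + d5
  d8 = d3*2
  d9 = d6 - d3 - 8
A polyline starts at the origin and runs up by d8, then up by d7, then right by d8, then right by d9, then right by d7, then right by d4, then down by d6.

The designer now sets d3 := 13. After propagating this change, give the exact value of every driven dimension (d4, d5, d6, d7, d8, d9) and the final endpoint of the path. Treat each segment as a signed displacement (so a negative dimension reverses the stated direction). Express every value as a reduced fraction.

d4 = 175/2
d5 = 13/3
d6 = 64
d7 = -926/3
d8 = 26
d9 = 43
endpoint = (-913/6, -1040/3)

Apply edit: d3 := 13
  d4 = d3*5 + d1 + d2 = 175/2
  d5 = d3/3 = 13/3
  d6 = d2*4 = 64
  d7 = 7 - d6*5 + d5 = -926/3
  d8 = d3*2 = 26
  d9 = d6 - d3 - 8 = 43
Walk from origin (0, 0):
  seg 1: up by d8 = 26 → (0, 26)
  seg 2: up by d7 = -926/3 → (0, -848/3)
  seg 3: right by d8 = 26 → (26, -848/3)
  seg 4: right by d9 = 43 → (69, -848/3)
  seg 5: right by d7 = -926/3 → (-719/3, -848/3)
  seg 6: right by d4 = 175/2 → (-913/6, -848/3)
  seg 7: down by d6 = 64 → (-913/6, -1040/3)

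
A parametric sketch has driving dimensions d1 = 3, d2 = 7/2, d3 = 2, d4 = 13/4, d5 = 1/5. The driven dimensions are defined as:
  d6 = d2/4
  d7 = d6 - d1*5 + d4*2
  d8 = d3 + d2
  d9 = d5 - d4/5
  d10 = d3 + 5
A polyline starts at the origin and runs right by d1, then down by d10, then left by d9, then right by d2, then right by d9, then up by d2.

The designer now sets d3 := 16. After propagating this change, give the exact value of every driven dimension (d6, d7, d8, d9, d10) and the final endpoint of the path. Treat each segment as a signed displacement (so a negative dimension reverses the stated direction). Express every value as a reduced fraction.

Apply edit: d3 := 16
  d6 = d2/4 = 7/8
  d7 = d6 - d1*5 + d4*2 = -61/8
  d8 = d3 + d2 = 39/2
  d9 = d5 - d4/5 = -9/20
  d10 = d3 + 5 = 21
Walk from origin (0, 0):
  seg 1: right by d1 = 3 → (3, 0)
  seg 2: down by d10 = 21 → (3, -21)
  seg 3: left by d9 = -9/20 → (69/20, -21)
  seg 4: right by d2 = 7/2 → (139/20, -21)
  seg 5: right by d9 = -9/20 → (13/2, -21)
  seg 6: up by d2 = 7/2 → (13/2, -35/2)

d6 = 7/8
d7 = -61/8
d8 = 39/2
d9 = -9/20
d10 = 21
endpoint = (13/2, -35/2)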